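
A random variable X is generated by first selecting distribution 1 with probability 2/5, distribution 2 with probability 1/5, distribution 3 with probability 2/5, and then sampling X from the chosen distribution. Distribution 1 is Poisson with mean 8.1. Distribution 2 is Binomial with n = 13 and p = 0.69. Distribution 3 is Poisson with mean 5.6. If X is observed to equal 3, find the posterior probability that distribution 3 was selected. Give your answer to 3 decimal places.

0.799

Likelihoods P(X=3 | ·): 1: 0.0268855; 2: 0.00077007; 3: 0.108234.
Posterior ∝ prior × likelihood. Numerator for 3: 0.4·0.108234 = 0.0432936.
Normalizing constant: 0.4·0.0268855 + 0.2·0.00077007 + 0.4·0.108234 = 0.0542018.
P(3 | observation) = 0.0432936 / 0.0542018 = 0.798748.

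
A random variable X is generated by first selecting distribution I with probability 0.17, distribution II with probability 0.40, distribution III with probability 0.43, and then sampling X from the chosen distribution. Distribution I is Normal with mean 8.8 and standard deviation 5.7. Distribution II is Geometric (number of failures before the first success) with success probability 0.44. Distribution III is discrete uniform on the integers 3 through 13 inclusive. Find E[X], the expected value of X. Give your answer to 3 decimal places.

5.445

Component means — I: 8.8; II: 1.27273; III: 8.
E[X] = 0.17·8.8 + 0.4·1.27273 + 0.43·8 = 5.44509.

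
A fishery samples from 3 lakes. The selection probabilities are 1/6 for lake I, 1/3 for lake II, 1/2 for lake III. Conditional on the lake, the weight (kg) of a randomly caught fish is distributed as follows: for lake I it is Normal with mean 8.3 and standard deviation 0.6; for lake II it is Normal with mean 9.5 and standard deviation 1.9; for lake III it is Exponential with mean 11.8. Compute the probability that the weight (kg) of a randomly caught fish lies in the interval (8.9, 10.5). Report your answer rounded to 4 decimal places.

Conditional on each lake, P(8.9 < X < 10.5): I: 0.158532; II: 0.324584; III: 0.0596439.
By total probability, P(8.9 < X < 10.5) = 0.166667·0.158532 + 0.333333·0.324584 + 0.5·0.0596439 = 0.164439.

0.1644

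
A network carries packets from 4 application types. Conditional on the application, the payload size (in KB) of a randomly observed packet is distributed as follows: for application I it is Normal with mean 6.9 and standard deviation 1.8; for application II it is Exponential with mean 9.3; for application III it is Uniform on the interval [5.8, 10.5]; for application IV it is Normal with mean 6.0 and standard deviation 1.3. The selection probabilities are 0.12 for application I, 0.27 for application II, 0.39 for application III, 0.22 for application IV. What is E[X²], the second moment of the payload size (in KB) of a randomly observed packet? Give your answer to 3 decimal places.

For each component E[X²] = Var + (mean)², giving I: 50.85; II: 172.98; III: 68.2633; IV: 37.69.
Overall E[X²] = 0.12·50.85 + 0.27·172.98 + 0.39·68.2633 + 0.22·37.69 = 87.7211.

87.721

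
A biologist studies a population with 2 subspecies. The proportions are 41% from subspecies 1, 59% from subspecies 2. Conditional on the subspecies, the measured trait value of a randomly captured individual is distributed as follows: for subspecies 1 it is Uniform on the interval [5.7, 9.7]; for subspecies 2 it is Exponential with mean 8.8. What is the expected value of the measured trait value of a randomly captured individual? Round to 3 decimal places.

8.349

Component means — 1: 7.7; 2: 8.8.
E[X] = 0.41·7.7 + 0.59·8.8 = 8.349.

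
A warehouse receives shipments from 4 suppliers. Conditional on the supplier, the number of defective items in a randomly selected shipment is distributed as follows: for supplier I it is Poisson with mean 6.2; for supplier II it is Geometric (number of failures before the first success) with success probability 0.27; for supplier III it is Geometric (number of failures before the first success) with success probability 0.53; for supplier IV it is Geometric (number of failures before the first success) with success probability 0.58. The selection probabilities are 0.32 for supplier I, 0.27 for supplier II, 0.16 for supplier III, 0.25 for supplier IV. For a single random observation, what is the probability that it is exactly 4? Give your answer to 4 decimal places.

0.0693

Conditional on each supplier, P(X = 4): I: 0.124948; II: 0.0766753; III: 0.0258623; IV: 0.0180478.
By total probability, P(X = 4) = 0.32·0.124948 + 0.27·0.0766753 + 0.16·0.0258623 + 0.25·0.0180478 = 0.0693356.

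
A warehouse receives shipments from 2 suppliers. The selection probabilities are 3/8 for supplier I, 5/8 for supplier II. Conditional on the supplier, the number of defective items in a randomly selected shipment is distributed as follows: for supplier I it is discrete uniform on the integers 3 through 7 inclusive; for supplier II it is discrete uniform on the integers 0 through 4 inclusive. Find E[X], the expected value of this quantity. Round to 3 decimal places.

Component means — I: 5; II: 2.
E[X] = 0.375·5 + 0.625·2 = 3.125.

3.125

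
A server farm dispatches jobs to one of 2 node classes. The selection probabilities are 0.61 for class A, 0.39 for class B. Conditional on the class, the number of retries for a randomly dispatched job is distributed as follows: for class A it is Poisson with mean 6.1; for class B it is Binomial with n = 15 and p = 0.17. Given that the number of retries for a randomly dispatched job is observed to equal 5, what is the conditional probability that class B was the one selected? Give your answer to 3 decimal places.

0.211

Likelihoods P(X=5 | ·): A: 0.15786; B: 0.0661578.
Posterior ∝ prior × likelihood. Numerator for B: 0.39·0.0661578 = 0.0258015.
Normalizing constant: 0.61·0.15786 + 0.39·0.0661578 = 0.122096.
P(B | observation) = 0.0258015 / 0.122096 = 0.211322.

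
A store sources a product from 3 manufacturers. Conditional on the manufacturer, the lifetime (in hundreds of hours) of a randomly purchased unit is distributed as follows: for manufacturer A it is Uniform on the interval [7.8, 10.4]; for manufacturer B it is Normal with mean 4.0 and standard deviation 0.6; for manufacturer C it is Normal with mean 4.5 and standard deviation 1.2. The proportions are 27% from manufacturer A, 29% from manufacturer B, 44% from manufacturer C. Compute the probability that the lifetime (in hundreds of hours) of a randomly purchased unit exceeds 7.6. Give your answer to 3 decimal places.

Conditional on each manufacturer, P(X > 7.6): A: 1; B: 9.86588e-10; C: 0.00489254.
By total probability, P(X > 7.6) = 0.27·1 + 0.29·9.86588e-10 + 0.44·0.00489254 = 0.272153.

0.272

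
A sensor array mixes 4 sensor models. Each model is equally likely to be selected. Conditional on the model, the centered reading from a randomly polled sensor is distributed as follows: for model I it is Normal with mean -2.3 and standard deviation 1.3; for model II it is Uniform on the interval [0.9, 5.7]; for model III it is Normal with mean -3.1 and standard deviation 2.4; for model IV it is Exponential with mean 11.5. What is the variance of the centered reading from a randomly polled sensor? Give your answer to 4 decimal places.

Per component, I: μ=-2.3, E[X²]=6.98; II: μ=3.3, E[X²]=12.81; III: μ=-3.1, E[X²]=15.37; IV: μ=11.5, E[X²]=264.5.
E[X] = 0.25·-2.3 + 0.25·3.3 + 0.25·-3.1 + 0.25·11.5 = 2.35.
E[X²] = 0.25·6.98 + 0.25·12.81 + 0.25·15.37 + 0.25·264.5 = 74.915.
Var(X) = E[X²] − (E[X])² = 74.915 − 5.5225 = 69.3925.

69.3925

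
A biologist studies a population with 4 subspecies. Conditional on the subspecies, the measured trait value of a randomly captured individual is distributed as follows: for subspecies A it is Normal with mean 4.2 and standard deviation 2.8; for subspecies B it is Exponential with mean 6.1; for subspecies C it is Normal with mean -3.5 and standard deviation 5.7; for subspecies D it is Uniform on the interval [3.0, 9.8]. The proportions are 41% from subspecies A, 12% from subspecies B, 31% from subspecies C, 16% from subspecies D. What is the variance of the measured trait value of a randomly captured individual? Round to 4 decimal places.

34.6903

Per component, A: μ=4.2, E[X²]=25.48; B: μ=6.1, E[X²]=74.42; C: μ=-3.5, E[X²]=44.74; D: μ=6.4, E[X²]=44.8133.
E[X] = 0.41·4.2 + 0.12·6.1 + 0.31·-3.5 + 0.16·6.4 = 2.393.
E[X²] = 0.41·25.48 + 0.12·74.42 + 0.31·44.74 + 0.16·44.8133 = 40.4167.
Var(X) = E[X²] − (E[X])² = 40.4167 − 5.72645 = 34.6903.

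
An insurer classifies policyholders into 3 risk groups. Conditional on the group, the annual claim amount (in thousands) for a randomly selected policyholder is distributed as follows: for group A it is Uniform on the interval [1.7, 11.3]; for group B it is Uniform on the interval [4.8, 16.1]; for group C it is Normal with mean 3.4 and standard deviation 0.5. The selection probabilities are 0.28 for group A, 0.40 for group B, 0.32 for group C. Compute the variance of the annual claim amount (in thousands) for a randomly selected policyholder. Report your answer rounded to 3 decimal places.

15.457

Per component, A: μ=6.5, E[X²]=49.93; B: μ=10.45, E[X²]=119.843; C: μ=3.4, E[X²]=11.81.
E[X] = 0.28·6.5 + 0.4·10.45 + 0.32·3.4 = 7.088.
E[X²] = 0.28·49.93 + 0.4·119.843 + 0.32·11.81 = 65.6969.
Var(X) = E[X²] − (E[X])² = 65.6969 − 50.2397 = 15.4572.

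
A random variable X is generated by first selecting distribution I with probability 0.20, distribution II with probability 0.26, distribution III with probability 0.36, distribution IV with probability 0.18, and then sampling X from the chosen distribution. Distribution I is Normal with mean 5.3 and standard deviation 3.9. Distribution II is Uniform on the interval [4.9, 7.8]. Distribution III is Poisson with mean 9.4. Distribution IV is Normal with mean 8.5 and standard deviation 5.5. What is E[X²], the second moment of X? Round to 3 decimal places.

For each component E[X²] = Var + (mean)², giving I: 43.3; II: 41.0233; III: 97.76; IV: 102.5.
Overall E[X²] = 0.2·43.3 + 0.26·41.0233 + 0.36·97.76 + 0.18·102.5 = 72.9697.

72.970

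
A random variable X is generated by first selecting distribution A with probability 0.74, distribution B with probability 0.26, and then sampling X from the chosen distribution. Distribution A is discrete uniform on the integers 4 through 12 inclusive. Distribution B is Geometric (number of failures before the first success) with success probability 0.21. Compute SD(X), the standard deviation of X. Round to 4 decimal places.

Per component, A: μ=8, E[X²]=70.6667; B: μ=3.7619, E[X²]=32.0658.
E[X] = 0.74·8 + 0.26·3.7619 = 6.8981.
E[X²] = 0.74·70.6667 + 0.26·32.0658 = 60.6304.
Var(X) = E[X²] − (E[X])² = 60.6304 − 47.5837 = 13.0467.
SD(X) = √13.0467 = 3.61202.

3.6120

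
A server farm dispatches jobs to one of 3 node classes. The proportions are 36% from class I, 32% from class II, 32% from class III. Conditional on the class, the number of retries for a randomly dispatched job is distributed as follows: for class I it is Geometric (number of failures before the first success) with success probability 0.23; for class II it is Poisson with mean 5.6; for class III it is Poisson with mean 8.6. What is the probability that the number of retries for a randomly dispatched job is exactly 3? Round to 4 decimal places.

0.0787

Conditional on each class, P(X = 3): I: 0.105003; II: 0.108234; III: 0.0195169.
By total probability, P(X = 3) = 0.36·0.105003 + 0.32·0.108234 + 0.32·0.0195169 = 0.0786812.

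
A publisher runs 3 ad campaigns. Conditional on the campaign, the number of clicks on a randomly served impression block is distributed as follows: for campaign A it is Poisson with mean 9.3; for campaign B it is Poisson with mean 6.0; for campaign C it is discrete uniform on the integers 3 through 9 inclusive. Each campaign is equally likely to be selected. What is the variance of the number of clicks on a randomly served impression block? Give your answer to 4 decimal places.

8.8533

Per component, A: μ=9.3, E[X²]=95.79; B: μ=6, E[X²]=42; C: μ=6, E[X²]=40.
E[X] = 0.333333·9.3 + 0.333333·6 + 0.333333·6 = 7.1.
E[X²] = 0.333333·95.79 + 0.333333·42 + 0.333333·40 = 59.2633.
Var(X) = E[X²] − (E[X])² = 59.2633 − 50.41 = 8.85333.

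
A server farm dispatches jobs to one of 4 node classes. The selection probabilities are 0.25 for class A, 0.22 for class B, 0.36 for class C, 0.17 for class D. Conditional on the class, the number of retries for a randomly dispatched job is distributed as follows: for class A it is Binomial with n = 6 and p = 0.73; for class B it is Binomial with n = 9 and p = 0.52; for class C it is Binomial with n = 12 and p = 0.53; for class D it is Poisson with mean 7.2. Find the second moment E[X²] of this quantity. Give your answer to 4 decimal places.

For each component E[X²] = Var + (mean)², giving A: 20.367; B: 24.1488; C: 43.4388; D: 59.04.
Overall E[X²] = 0.25·20.367 + 0.22·24.1488 + 0.36·43.4388 + 0.17·59.04 = 36.0793.

36.0793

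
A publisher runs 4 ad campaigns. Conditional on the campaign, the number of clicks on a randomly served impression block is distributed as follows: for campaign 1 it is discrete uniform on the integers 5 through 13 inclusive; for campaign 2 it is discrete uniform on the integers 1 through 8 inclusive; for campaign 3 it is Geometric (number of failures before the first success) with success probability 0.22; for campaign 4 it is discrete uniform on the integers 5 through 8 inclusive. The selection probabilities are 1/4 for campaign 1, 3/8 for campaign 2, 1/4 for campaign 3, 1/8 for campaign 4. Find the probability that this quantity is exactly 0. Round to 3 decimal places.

Conditional on each campaign, P(X = 0): 1: 0; 2: 0; 3: 0.22; 4: 0.
By total probability, P(X = 0) = 0.25·0 + 0.375·0 + 0.25·0.22 + 0.125·0 = 0.055.

0.055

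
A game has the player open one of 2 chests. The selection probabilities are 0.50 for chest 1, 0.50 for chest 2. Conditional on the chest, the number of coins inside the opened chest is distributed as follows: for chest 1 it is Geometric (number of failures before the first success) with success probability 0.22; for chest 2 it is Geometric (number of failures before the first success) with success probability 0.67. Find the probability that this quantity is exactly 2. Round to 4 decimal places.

Conditional on each chest, P(X = 2): 1: 0.133848; 2: 0.072963.
By total probability, P(X = 2) = 0.5·0.133848 + 0.5·0.072963 = 0.103406.

0.1034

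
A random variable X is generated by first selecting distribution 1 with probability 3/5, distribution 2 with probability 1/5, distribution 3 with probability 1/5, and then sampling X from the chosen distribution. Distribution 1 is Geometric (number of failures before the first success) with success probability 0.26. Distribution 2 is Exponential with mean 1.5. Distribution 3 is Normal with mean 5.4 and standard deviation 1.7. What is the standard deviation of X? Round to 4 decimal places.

3.0339

Per component, 1: μ=2.84615, E[X²]=19.0473; 2: μ=1.5, E[X²]=4.5; 3: μ=5.4, E[X²]=32.05.
E[X] = 0.6·2.84615 + 0.2·1.5 + 0.2·5.4 = 3.08769.
E[X²] = 0.6·19.0473 + 0.2·4.5 + 0.2·32.05 = 18.7384.
Var(X) = E[X²] − (E[X])² = 18.7384 − 9.53384 = 9.20456.
SD(X) = √9.20456 = 3.0339.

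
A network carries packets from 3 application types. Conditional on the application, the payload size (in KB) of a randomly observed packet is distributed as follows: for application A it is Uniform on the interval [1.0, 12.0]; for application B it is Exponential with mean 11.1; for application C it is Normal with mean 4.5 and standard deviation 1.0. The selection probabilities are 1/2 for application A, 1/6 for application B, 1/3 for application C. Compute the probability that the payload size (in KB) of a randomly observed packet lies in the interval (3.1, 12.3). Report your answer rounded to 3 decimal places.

0.782

Conditional on each application, P(3.1 < X < 12.3): A: 0.809091; B: 0.426146; C: 0.919243.
By total probability, P(3.1 < X < 12.3) = 0.5·0.809091 + 0.166667·0.426146 + 0.333333·0.919243 = 0.781984.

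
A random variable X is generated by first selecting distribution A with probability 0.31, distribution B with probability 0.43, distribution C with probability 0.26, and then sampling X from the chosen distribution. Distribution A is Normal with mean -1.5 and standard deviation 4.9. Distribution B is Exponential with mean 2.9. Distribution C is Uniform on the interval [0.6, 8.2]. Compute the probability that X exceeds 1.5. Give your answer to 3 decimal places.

Conditional on each component, P(X > 1.5): A: 0.270188; B: 0.596163; C: 0.881579.
By total probability, P(X > 1.5) = 0.31·0.270188 + 0.43·0.596163 + 0.26·0.881579 = 0.569319.

0.569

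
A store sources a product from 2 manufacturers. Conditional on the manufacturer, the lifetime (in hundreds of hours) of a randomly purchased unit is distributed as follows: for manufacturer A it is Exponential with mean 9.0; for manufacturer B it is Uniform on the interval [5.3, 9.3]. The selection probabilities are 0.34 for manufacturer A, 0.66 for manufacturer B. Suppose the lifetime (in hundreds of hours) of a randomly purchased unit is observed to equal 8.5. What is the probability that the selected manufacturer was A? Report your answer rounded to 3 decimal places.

Likelihoods f(8.5 | ·): A: 0.0432106; B: 0.25.
Posterior ∝ prior × likelihood. Numerator for A: 0.34·0.0432106 = 0.0146916.
Normalizing constant: 0.34·0.0432106 + 0.66·0.25 = 0.179692.
P(A | observation) = 0.0146916 / 0.179692 = 0.0817601.

0.082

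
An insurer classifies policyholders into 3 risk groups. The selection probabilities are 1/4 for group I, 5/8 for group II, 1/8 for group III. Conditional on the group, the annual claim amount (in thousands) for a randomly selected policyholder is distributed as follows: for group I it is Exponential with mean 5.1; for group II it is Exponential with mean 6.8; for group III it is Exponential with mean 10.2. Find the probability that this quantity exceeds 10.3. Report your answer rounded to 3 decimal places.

Conditional on each group, P(X > 10.3): I: 0.132707; II: 0.219873; III: 0.36429.
By total probability, P(X > 10.3) = 0.25·0.132707 + 0.625·0.219873 + 0.125·0.36429 = 0.216134.

0.216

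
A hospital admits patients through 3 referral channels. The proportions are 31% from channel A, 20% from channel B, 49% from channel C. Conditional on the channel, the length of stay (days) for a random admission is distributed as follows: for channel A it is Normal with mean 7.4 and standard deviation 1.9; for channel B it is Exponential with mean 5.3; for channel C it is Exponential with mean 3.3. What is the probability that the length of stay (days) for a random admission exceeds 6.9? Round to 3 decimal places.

0.302

Conditional on each channel, P(X > 6.9): A: 0.603786; B: 0.272018; C: 0.123575.
By total probability, P(X > 6.9) = 0.31·0.603786 + 0.2·0.272018 + 0.49·0.123575 = 0.302129.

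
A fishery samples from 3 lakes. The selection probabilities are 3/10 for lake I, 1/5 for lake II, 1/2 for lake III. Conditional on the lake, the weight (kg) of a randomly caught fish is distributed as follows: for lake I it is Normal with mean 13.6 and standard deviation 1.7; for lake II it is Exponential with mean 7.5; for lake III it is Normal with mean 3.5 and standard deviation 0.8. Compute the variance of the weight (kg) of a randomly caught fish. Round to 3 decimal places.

Per component, I: μ=13.6, E[X²]=187.85; II: μ=7.5, E[X²]=112.5; III: μ=3.5, E[X²]=12.89.
E[X] = 0.3·13.6 + 0.2·7.5 + 0.5·3.5 = 7.33.
E[X²] = 0.3·187.85 + 0.2·112.5 + 0.5·12.89 = 85.3.
Var(X) = E[X²] − (E[X])² = 85.3 − 53.7289 = 31.5711.

31.571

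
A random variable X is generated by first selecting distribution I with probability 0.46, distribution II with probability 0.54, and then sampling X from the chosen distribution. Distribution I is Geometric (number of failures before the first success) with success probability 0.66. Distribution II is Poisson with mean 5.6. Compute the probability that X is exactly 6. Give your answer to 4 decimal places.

Conditional on each component, P(X = 6): I: 0.00101957; II: 0.158397.
By total probability, P(X = 6) = 0.46·0.00101957 + 0.54·0.158397 = 0.0860033.

0.0860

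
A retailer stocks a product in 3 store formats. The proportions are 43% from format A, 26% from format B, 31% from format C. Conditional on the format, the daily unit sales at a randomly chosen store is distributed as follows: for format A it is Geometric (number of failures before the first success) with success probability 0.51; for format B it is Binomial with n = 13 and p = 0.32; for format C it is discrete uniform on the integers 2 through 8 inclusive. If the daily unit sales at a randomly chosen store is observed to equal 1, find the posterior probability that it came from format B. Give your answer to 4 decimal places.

Likelihoods P(X=1 | ·): A: 0.2499; B: 0.0406631; C: 0.
Posterior ∝ prior × likelihood. Numerator for B: 0.26·0.0406631 = 0.0105724.
Normalizing constant: 0.43·0.2499 + 0.26·0.0406631 + 0.31·0 = 0.118029.
P(B | observation) = 0.0105724 / 0.118029 = 0.0895743.

0.0896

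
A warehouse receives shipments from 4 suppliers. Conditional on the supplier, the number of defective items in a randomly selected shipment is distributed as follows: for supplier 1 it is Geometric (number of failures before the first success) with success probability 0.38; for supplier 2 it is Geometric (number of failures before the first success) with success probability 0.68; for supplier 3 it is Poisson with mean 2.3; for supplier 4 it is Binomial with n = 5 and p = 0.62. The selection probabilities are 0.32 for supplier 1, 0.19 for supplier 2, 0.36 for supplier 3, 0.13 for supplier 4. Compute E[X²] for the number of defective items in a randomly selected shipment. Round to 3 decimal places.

6.534

For each component E[X²] = Var + (mean)², giving 1: 6.95568; 2: 0.913495; 3: 7.59; 4: 10.788.
Overall E[X²] = 0.32·6.95568 + 0.19·0.913495 + 0.36·7.59 + 0.13·10.788 = 6.53422.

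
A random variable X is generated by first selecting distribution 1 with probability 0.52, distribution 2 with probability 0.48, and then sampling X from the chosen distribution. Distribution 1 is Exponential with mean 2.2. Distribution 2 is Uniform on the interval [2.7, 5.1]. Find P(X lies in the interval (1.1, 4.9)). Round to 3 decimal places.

Conditional on each component, P(1.1 < X < 4.9): 1: 0.498709; 2: 0.916667.
By total probability, P(1.1 < X < 4.9) = 0.52·0.498709 + 0.48·0.916667 = 0.699328.

0.699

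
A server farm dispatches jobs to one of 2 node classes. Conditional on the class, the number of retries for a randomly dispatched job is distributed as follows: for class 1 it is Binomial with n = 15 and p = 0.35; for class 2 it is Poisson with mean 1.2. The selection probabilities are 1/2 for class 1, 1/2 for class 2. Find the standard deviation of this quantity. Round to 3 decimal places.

Per component, 1: μ=5.25, E[X²]=30.975; 2: μ=1.2, E[X²]=2.64.
E[X] = 0.5·5.25 + 0.5·1.2 = 3.225.
E[X²] = 0.5·30.975 + 0.5·2.64 = 16.8075.
Var(X) = E[X²] − (E[X])² = 16.8075 − 10.4006 = 6.40688.
SD(X) = √6.40688 = 2.53118.

2.531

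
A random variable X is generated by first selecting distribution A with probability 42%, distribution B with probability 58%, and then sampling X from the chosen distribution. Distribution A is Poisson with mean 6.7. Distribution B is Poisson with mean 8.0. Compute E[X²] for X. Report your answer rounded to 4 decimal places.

63.4278

For each component E[X²] = Var + (mean)², giving A: 51.59; B: 72.
Overall E[X²] = 0.42·51.59 + 0.58·72 = 63.4278.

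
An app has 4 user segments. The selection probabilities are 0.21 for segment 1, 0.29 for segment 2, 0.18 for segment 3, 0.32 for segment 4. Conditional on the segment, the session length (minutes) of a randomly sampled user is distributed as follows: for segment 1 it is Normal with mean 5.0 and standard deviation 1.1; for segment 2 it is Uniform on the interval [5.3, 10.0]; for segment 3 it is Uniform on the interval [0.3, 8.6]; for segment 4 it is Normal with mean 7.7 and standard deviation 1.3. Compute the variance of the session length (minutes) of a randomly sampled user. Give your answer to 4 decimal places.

Per component, 1: μ=5, E[X²]=26.21; 2: μ=7.65, E[X²]=60.3633; 3: μ=4.45, E[X²]=25.5433; 4: μ=7.7, E[X²]=60.98.
E[X] = 0.21·5 + 0.29·7.65 + 0.18·4.45 + 0.32·7.7 = 6.5335.
E[X²] = 0.21·26.21 + 0.29·60.3633 + 0.18·25.5433 + 0.32·60.98 = 47.1209.
Var(X) = E[X²] − (E[X])² = 47.1209 − 42.6866 = 4.43424.

4.4342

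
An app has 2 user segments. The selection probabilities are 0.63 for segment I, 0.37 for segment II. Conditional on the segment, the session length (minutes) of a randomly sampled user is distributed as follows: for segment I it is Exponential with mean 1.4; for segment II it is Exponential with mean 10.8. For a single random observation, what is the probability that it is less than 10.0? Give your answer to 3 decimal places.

0.853

Conditional on each segment, P(X < 10.0): I: 0.99921; II: 0.603836.
By total probability, P(X < 10.0) = 0.63·0.99921 + 0.37·0.603836 = 0.852921.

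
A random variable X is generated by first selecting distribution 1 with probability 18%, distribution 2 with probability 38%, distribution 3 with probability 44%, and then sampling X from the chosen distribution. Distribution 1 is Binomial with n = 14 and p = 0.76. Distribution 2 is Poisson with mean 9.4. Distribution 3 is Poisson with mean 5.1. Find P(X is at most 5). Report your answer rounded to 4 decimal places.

Conditional on each component, P(X ≤ 5): 1: 0.00157908; 2: 0.0934707; 3: 0.59842.
By total probability, P(X ≤ 5) = 0.18·0.00157908 + 0.38·0.0934707 + 0.44·0.59842 = 0.299108.

0.2991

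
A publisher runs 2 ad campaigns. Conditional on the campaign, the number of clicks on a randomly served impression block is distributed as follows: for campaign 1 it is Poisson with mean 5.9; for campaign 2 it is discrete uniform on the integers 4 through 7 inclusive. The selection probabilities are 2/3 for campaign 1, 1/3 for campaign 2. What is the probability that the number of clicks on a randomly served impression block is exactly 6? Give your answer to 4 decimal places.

Conditional on each campaign, P(X = 6): 1: 0.160488; 2: 0.25.
By total probability, P(X = 6) = 0.666667·0.160488 + 0.333333·0.25 = 0.190325.

0.1903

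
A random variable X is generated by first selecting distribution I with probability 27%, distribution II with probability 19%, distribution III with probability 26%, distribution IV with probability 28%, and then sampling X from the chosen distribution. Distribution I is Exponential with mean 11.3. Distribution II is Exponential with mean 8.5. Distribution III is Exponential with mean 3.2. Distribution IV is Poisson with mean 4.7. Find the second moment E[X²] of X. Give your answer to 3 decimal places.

109.234

For each component E[X²] = Var + (mean)², giving I: 255.38; II: 144.5; III: 20.48; IV: 26.79.
Overall E[X²] = 0.27·255.38 + 0.19·144.5 + 0.26·20.48 + 0.28·26.79 = 109.234.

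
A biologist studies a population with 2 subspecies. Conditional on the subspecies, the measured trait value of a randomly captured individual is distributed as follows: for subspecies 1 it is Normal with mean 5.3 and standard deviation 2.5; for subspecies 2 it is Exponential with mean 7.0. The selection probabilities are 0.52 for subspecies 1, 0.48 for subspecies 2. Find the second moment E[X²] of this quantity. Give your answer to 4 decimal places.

64.8968

For each component E[X²] = Var + (mean)², giving 1: 34.34; 2: 98.
Overall E[X²] = 0.52·34.34 + 0.48·98 = 64.8968.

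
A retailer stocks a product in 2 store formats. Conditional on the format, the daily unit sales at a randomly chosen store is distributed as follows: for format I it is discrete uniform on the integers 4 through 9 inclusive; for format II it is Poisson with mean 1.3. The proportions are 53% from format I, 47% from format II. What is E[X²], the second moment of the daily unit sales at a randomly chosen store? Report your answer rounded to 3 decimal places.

25.344

For each component E[X²] = Var + (mean)², giving I: 45.1667; II: 2.99.
Overall E[X²] = 0.53·45.1667 + 0.47·2.99 = 25.3436.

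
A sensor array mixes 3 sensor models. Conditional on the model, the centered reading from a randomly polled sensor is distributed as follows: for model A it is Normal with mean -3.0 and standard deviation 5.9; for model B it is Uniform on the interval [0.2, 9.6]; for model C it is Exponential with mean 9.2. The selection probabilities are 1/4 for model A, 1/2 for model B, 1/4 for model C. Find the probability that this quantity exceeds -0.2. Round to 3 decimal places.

Conditional on each model, P(X > -0.2): A: 0.317545; B: 1; C: 1.
By total probability, P(X > -0.2) = 0.25·0.317545 + 0.5·1 + 0.25·1 = 0.829386.

0.829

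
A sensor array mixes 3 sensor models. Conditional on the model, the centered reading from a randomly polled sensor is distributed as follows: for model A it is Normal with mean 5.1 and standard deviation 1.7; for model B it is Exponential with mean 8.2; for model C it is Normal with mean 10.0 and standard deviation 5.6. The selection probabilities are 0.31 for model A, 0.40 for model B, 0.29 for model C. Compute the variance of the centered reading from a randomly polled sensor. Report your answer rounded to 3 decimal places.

Per component, A: μ=5.1, E[X²]=28.9; B: μ=8.2, E[X²]=134.48; C: μ=10, E[X²]=131.36.
E[X] = 0.31·5.1 + 0.4·8.2 + 0.29·10 = 7.761.
E[X²] = 0.31·28.9 + 0.4·134.48 + 0.29·131.36 = 100.845.
Var(X) = E[X²] − (E[X])² = 100.845 − 60.2331 = 40.6123.

40.612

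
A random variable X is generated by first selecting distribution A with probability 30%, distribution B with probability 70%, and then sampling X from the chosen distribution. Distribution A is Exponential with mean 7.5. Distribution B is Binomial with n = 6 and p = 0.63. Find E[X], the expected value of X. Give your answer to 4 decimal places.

Component means — A: 7.5; B: 3.78.
E[X] = 0.3·7.5 + 0.7·3.78 = 4.896.

4.8960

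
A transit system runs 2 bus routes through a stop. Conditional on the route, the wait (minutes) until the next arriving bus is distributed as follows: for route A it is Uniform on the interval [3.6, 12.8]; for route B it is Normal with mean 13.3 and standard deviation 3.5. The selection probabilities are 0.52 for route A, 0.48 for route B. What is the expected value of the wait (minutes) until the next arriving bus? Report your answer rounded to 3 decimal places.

Component means — A: 8.2; B: 13.3.
E[X] = 0.52·8.2 + 0.48·13.3 = 10.648.

10.648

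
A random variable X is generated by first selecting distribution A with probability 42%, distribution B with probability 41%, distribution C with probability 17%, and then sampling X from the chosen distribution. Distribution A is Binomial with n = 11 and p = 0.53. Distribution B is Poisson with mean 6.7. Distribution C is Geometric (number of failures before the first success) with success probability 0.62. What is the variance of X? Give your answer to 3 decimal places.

Per component, A: μ=5.83, E[X²]=36.729; B: μ=6.7, E[X²]=51.59; C: μ=0.612903, E[X²]=1.3642.
E[X] = 0.42·5.83 + 0.41·6.7 + 0.17·0.612903 = 5.29979.
E[X²] = 0.42·36.729 + 0.41·51.59 + 0.17·1.3642 = 36.81.
Var(X) = E[X²] − (E[X])² = 36.81 − 28.0878 = 8.72218.

8.722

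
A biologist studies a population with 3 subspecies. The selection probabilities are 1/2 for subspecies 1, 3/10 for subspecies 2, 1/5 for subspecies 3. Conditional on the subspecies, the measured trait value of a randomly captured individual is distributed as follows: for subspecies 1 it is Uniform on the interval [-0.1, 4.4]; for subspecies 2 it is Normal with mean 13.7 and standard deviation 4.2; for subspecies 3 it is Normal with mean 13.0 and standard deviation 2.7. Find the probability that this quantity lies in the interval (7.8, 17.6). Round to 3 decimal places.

0.409

Conditional on each subspecies, P(7.8 < X < 17.6): 1: 0; 2: 0.743398; 3: 0.928725.
By total probability, P(7.8 < X < 17.6) = 0.5·0 + 0.3·0.743398 + 0.2·0.928725 = 0.408764.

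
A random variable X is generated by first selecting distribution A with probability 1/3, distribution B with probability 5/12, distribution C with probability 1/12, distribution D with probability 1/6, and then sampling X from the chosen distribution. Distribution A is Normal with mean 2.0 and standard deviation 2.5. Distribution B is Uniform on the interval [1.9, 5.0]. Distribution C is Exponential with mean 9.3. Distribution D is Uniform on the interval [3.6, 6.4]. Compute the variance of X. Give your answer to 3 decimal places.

Per component, A: μ=2, E[X²]=10.25; B: μ=3.45, E[X²]=12.7033; C: μ=9.3, E[X²]=172.98; D: μ=5, E[X²]=25.6533.
E[X] = 0.333333·2 + 0.416667·3.45 + 0.0833333·9.3 + 0.166667·5 = 3.7125.
E[X²] = 0.333333·10.25 + 0.416667·12.7033 + 0.0833333·172.98 + 0.166667·25.6533 = 27.4003.
Var(X) = E[X²] − (E[X])² = 27.4003 − 13.7827 = 13.6176.

13.618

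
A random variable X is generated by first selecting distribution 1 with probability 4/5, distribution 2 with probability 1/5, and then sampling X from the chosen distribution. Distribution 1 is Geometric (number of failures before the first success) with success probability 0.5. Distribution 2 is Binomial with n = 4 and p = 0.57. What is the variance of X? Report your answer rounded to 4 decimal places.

Per component, 1: μ=1, E[X²]=3; 2: μ=2.28, E[X²]=6.1788.
E[X] = 0.8·1 + 0.2·2.28 = 1.256.
E[X²] = 0.8·3 + 0.2·6.1788 = 3.63576.
Var(X) = E[X²] − (E[X])² = 3.63576 − 1.57754 = 2.05822.

2.0582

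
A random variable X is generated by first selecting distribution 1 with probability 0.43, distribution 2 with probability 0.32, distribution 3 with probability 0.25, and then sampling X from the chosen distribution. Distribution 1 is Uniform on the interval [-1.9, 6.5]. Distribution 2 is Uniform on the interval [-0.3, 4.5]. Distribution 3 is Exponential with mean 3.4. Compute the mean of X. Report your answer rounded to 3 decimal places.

Component means — 1: 2.3; 2: 2.1; 3: 3.4.
E[X] = 0.43·2.3 + 0.32·2.1 + 0.25·3.4 = 2.511.

2.511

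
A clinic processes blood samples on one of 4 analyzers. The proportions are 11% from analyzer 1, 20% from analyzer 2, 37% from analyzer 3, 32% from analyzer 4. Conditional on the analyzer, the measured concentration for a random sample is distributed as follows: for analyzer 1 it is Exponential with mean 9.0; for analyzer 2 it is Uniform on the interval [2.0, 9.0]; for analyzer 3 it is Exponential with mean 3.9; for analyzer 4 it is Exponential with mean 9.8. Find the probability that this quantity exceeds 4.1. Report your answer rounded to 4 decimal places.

0.5497

Conditional on each analyzer, P(X > 4.1): 1: 0.634096; 2: 0.7; 3: 0.349489; 4: 0.65812.
By total probability, P(X > 4.1) = 0.11·0.634096 + 0.2·0.7 + 0.37·0.349489 + 0.32·0.65812 = 0.54966.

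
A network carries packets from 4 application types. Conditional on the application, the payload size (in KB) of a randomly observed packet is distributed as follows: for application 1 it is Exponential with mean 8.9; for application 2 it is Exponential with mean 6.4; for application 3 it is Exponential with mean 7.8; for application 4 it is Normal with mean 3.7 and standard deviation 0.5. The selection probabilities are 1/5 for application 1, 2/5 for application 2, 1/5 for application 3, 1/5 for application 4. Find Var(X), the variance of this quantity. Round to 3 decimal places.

47.486

Per component, 1: μ=8.9, E[X²]=158.42; 2: μ=6.4, E[X²]=81.92; 3: μ=7.8, E[X²]=121.68; 4: μ=3.7, E[X²]=13.94.
E[X] = 0.2·8.9 + 0.4·6.4 + 0.2·7.8 + 0.2·3.7 = 6.64.
E[X²] = 0.2·158.42 + 0.4·81.92 + 0.2·121.68 + 0.2·13.94 = 91.576.
Var(X) = E[X²] − (E[X])² = 91.576 − 44.0896 = 47.4864.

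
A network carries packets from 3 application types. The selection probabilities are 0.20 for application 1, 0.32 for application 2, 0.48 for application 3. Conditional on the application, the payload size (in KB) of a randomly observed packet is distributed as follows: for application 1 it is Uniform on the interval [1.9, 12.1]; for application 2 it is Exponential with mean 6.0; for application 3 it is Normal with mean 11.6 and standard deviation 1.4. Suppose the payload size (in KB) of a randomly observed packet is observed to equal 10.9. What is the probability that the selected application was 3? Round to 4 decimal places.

Likelihoods f(10.9 | ·): 1: 0.0980392; 2: 0.0270945; 3: 0.251475.
Posterior ∝ prior × likelihood. Numerator for 3: 0.48·0.251475 = 0.120708.
Normalizing constant: 0.2·0.0980392 + 0.32·0.0270945 + 0.48·0.251475 = 0.148986.
P(3 | observation) = 0.120708 / 0.148986 = 0.810197.

0.8102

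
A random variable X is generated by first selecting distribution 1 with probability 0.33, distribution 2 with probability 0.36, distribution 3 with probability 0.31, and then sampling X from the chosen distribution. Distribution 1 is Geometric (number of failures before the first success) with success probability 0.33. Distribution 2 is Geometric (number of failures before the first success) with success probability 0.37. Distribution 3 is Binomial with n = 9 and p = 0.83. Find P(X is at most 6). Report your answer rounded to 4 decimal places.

0.7135

Conditional on each component, P(X ≤ 6): 1: 0.939393; 2: 0.96061; 3: 0.186136.
By total probability, P(X ≤ 6) = 0.33·0.939393 + 0.36·0.96061 + 0.31·0.186136 = 0.713521.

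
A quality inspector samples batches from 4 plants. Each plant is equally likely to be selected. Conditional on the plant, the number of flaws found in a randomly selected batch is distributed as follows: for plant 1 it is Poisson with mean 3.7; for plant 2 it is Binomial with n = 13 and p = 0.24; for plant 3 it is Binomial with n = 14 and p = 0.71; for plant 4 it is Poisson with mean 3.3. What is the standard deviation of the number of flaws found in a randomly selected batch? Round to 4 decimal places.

Per component, 1: μ=3.7, E[X²]=17.39; 2: μ=3.12, E[X²]=12.1056; 3: μ=9.94, E[X²]=101.686; 4: μ=3.3, E[X²]=14.19.
E[X] = 0.25·3.7 + 0.25·3.12 + 0.25·9.94 + 0.25·3.3 = 5.015.
E[X²] = 0.25·17.39 + 0.25·12.1056 + 0.25·101.686 + 0.25·14.19 = 36.3429.
Var(X) = E[X²] − (E[X])² = 36.3429 − 25.1502 = 11.1927.
SD(X) = √11.1927 = 3.34555.

3.3456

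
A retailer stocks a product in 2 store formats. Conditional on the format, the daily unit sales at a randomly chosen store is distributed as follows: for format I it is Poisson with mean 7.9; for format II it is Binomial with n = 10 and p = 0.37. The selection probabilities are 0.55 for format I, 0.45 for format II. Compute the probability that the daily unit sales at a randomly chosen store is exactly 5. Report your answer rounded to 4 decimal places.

Conditional on each format, P(X = 5): I: 0.0950666; II: 0.173425.
By total probability, P(X = 5) = 0.55·0.0950666 + 0.45·0.173425 = 0.130328.

0.1303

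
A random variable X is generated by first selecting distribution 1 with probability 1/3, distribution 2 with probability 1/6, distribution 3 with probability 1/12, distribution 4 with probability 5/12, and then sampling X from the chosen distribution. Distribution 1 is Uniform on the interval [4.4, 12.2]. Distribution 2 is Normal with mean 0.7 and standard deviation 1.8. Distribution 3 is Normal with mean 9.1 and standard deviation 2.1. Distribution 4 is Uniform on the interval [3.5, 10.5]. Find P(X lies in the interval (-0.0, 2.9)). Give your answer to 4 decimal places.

Conditional on each component, P(-0.0 < X < 2.9): 1: 0; 2: 0.540509; 3: 0.00156932; 4: 0.
By total probability, P(-0.0 < X < 2.9) = 0.333333·0 + 0.166667·0.540509 + 0.0833333·0.00156932 + 0.416667·0 = 0.0902156.

0.0902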